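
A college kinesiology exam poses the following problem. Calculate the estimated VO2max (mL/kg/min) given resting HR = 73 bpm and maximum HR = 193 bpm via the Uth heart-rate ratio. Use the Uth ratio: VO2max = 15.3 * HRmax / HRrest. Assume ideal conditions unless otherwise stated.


VO2max = 15.3 * HRmax / HRrest
VO2max = 15.3 * 193 / 73
VO2max = 2952.9 / 73 = 40.4507 mL/kg/min

40.4507 mL/kg/min


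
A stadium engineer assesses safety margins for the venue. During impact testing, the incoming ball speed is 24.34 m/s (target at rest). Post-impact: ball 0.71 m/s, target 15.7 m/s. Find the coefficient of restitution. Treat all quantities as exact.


e = (v2_after - v1_after) / (v1_before - v2_before)
Numerator = 15.7 - 0.71 = 14.99
Denominator = 24.34 - 0 = 24.34
e = 14.99 / 24.34 = 0.6159

0.6159


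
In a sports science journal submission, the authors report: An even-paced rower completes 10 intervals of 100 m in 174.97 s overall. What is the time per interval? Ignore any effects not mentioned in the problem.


Split time = total_time / n_laps = 174.97 / 10
Split time = 17.497 s per lap

17.497 s


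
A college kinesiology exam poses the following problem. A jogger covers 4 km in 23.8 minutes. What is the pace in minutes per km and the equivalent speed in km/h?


Pace = time / distance = 23.8 min / 4 km = 5.95 min/km
Speed = distance / time_in_hours = 4 / 0.3967 hr
Speed = 10.084 km/h

5.95 min/km, 10.084 km/h


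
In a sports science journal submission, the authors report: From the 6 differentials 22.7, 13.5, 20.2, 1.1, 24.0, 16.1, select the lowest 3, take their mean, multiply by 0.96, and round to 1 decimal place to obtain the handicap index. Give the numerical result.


All differentials: 22.7, 13.5, 20.2, 1.1, 24.0, 16.1
Sorted: 1.1, 13.5, 16.1, 20.2, 22.7, 24.0
Best 3: 1.1, 13.5, 16.1
Average of best = 30.7 / 3 = 10.2333
Raw index = 10.2333 * 0.96 = 9.824
Handicap index = round(9.824, 1) = 9.8

9.8


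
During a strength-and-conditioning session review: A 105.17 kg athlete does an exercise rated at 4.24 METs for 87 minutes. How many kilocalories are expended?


kcal = MET * mass * time_hr
Convert time: 87 min = 1.45 hr
kcal = 4.24 * 105.17 * 1.45
kcal = 646.5852 kcal

646.5852 kcal


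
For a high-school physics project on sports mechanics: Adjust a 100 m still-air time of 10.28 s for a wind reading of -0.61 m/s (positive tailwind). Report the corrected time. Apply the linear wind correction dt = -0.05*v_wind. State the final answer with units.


dt = -0.05 * v_wind = -0.05 * -0.61 = 0.0305 s
t_corrected = t_still + dt = 10.28 + (0.0305)
t_corrected = 10.3105 s

10.3105 s


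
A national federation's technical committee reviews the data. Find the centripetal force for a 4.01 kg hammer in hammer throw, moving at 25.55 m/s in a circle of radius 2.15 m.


Fc = m * v^2 / r
v^2 = 25.55^2 = 652.8025
Fc = 4.01 * 652.8025 / 2.15
Fc = 2617.738 / 2.15 = 1217.5526 N

1217.5526 N


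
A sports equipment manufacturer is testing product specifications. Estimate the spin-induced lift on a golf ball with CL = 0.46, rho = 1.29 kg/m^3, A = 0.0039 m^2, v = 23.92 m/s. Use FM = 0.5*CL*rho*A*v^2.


FM = 0.5 * CL * rho * A * v^2
FM = 0.5 * 0.46 * 1.29 * 0.0039 * 23.92^2
v^2 = 572.1664
FM = 0.5 * 0.46 * 1.29 * 0.0039 * 572.1664 = 0.6621 N

0.6621 N


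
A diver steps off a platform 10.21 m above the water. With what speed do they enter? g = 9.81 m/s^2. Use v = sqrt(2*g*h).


v = sqrt(2 * g * h)
v = sqrt(2 * 9.81 * 10.21)
v = sqrt(200.3202) = 14.1535 m/s

14.1535 m/s


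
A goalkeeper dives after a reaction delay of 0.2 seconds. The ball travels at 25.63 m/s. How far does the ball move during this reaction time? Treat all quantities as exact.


d = v * t
d = 25.63 * 0.2
d = 5.126 m

5.126 m


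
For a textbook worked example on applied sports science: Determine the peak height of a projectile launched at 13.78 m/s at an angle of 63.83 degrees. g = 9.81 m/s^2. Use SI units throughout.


H = (v*sin(theta))^2 / (2*g)
vy = v*sin(theta) = 13.78 * sin(63.83 deg) = 12.3674 m/s
H = vy^2 / (2*g) = 152.9527 / (2*9.81)
H = 152.9527 / 19.62 = 7.7958 m

7.7958 m


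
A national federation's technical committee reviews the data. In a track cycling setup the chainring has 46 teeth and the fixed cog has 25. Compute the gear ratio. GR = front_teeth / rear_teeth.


GR = front_teeth / rear_teeth
GR = 46 / 25
GR = 1.84

1.84


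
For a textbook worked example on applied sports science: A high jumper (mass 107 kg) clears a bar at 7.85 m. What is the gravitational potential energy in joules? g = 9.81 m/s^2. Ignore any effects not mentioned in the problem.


PE = m * g * h
PE = 107 * 9.81 * 7.85
PE = 1049.67 * 7.85 = 8239.9095 J

8239.9095 J


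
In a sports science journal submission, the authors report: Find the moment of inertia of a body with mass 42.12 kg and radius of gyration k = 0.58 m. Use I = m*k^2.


I = m * k^2
I = 42.12 * 0.58^2
I = 42.12 * 0.3364 = 14.1692 kg*m^2

14.1692 kg*m^2


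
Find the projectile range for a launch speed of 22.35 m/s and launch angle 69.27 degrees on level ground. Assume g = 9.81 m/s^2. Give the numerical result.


R = v^2 * sin(2*theta) / g
Convert angle to radians: theta = 69.27 deg = 1.209 rad
sin(2*theta) = sin(2.418) = 0.6621
R = 22.35^2 * 0.6621 / 9.81
R = 499.5225 * 0.6621 / 9.81 = 33.7138 m

33.7138 m


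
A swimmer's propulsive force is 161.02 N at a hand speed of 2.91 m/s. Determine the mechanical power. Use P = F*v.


P = F * v
P = 161.02 * 2.91
P = 468.5682 W

468.5682 W


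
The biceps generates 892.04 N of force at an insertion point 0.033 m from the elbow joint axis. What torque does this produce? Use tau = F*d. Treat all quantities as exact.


tau = F * d
tau = 892.04 * 0.033
tau = 29.4373 N*m

29.4373 N*m


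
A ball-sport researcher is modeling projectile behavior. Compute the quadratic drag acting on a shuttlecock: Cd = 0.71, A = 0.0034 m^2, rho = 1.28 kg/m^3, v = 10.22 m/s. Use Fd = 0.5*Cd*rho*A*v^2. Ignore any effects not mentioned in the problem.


Fd = 0.5 * Cd * rho * A * v^2
Fd = 0.5 * 0.71 * 1.28 * 0.0034 * 10.22^2
v^2 = 104.4484
Fd = 0.5 * 0.71 * 1.28 * 0.0034 * 104.4484 = 0.1614 N

0.1614 N


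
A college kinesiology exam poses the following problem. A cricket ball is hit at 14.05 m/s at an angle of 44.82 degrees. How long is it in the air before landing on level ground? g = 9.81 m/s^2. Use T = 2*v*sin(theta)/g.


T = 2*v*sin(theta)/g
sin(theta) = sin(44.82 deg) = 0.7049
T = 2*14.05*0.7049 / 9.81
T = 19.8072 / 9.81 = 2.0191 s

2.0191 s


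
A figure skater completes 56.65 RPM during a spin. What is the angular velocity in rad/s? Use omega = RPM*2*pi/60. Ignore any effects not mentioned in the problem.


omega = RPM * 2 * pi / 60
omega = 56.65 * 2 * 3.14159 / 60
omega = 355.9424 / 60 = 5.9324 rad/s

5.9324 rad/s


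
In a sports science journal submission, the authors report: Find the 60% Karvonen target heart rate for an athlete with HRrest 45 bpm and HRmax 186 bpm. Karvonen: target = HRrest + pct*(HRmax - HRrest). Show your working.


Target = HRrest + pct*(HRmax - HRrest)
Heart rate reserve = HRmax - HRrest = 186 - 45 = 141 bpm
Fraction = 60% = 0.6
Target = 45 + 0.6 * 141
Target = 45 + 84.6 = 129.6 bpm

129.6 bpm


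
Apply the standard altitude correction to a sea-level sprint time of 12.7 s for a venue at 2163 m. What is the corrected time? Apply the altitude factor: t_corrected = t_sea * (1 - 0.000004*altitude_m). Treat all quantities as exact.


Correction factor = 1 - 0.000004 * 2163 = 0.991348
t_corrected = t_sea * factor = 12.7 * 0.991348
t_corrected = 12.5901 s

12.5901 s


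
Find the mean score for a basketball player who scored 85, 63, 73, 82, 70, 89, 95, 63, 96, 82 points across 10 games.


Average = sum / n
Sum = 798
Average = 798 / 10 = 79.8

79.8


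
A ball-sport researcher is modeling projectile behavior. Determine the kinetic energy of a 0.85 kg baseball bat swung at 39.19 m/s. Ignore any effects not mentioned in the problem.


KE = 0.5 * m * v^2
KE = 0.5 * 0.85 * 39.19^2
KE = 0.5 * 0.85 * 1535.8561 = 652.7388 J

652.7388 J


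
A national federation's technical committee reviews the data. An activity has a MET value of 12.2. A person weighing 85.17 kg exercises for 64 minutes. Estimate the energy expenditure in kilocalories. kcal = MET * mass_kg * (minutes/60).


kcal = MET * mass * time_hr
Convert time: 64 min = 1.0667 hr
kcal = 12.2 * 85.17 * 1.0667
kcal = 1108.3456 kcal

1108.3456 kcal


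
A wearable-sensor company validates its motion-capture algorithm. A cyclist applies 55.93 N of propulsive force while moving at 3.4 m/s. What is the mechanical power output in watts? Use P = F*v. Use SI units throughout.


P = F * v
P = 55.93 * 3.4
P = 190.162 W

190.162 W


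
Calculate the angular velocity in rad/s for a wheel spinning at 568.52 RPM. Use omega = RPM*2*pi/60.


omega = RPM * 2 * pi / 60
omega = 568.52 * 2 * 3.14159 / 60
omega = 3572.1165 / 60 = 59.5353 rad/s

59.5353 rad/s


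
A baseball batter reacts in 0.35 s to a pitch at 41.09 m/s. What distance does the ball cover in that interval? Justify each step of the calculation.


d = v * t
d = 41.09 * 0.35
d = 14.3815 m

14.3815 m


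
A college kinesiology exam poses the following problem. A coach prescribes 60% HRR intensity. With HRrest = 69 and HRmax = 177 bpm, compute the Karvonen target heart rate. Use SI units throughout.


Target = HRrest + pct*(HRmax - HRrest)
Heart rate reserve = HRmax - HRrest = 177 - 69 = 108 bpm
Fraction = 60% = 0.6
Target = 69 + 0.6 * 108
Target = 69 + 64.8 = 133.8 bpm

133.8 bpm


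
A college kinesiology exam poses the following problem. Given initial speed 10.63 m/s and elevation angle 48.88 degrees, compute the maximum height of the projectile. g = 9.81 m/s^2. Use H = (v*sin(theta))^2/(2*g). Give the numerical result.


H = (v*sin(theta))^2 / (2*g)
vy = v*sin(theta) = 10.63 * sin(48.88 deg) = 8.0079 m/s
H = vy^2 / (2*g) = 64.1271 / (2*9.81)
H = 64.1271 / 19.62 = 3.2685 m

3.2685 m


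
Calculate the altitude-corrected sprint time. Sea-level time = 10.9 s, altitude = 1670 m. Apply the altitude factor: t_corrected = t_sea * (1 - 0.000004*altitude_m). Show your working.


Correction factor = 1 - 0.000004 * 1670 = 0.99332
t_corrected = t_sea * factor = 10.9 * 0.99332
t_corrected = 10.8272 s

10.8272 s


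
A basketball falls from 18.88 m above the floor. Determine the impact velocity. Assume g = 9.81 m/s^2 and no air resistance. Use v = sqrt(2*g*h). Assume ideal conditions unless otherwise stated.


v = sqrt(2 * g * h)
v = sqrt(2 * 9.81 * 18.88)
v = sqrt(370.4256) = 19.2464 m/s

19.2464 m/s


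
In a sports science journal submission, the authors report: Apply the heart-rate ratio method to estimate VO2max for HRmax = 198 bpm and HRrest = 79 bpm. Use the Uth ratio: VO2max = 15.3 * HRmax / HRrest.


VO2max = 15.3 * HRmax / HRrest
VO2max = 15.3 * 198 / 79
VO2max = 3029.4 / 79 = 38.3468 mL/kg/min

38.3468 mL/kg/min


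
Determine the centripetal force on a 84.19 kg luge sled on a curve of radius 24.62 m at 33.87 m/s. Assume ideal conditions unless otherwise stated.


Fc = m * v^2 / r
v^2 = 33.87^2 = 1147.1769
Fc = 84.19 * 1147.1769 / 24.62
Fc = 96580.8232 / 24.62 = 3922.8604 N

3922.8604 N


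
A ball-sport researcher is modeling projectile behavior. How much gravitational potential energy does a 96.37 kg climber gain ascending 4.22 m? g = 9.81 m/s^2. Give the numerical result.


PE = m * g * h
PE = 96.37 * 9.81 * 4.22
PE = 945.3897 * 4.22 = 3989.5445 J

3989.5445 J


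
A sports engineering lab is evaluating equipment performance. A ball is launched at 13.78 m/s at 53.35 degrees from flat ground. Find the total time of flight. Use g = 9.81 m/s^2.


T = 2*v*sin(theta)/g
sin(theta) = sin(53.35 deg) = 0.8023
T = 2*13.78*0.8023 / 9.81
T = 22.1113 / 9.81 = 2.254 s

2.254 s


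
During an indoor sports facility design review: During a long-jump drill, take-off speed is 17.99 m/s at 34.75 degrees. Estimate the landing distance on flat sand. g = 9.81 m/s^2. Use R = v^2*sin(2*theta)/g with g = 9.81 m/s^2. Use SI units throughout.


R = v^2 * sin(2*theta) / g
Convert angle to radians: theta = 34.75 deg = 0.6065 rad
sin(2*theta) = sin(1.213) = 0.9367
R = 17.99^2 * 0.9367 / 9.81
R = 323.6401 * 0.9367 / 9.81 = 30.9016 m

30.9016 m


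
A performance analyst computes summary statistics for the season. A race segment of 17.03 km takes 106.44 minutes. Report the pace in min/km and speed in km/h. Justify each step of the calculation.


Pace = time / distance = 106.44 min / 17.03 km = 6.2501 min/km
Speed = distance / time_in_hours = 17.03 / 1.774 hr
Speed = 9.5998 km/h

6.2501 min/km, 9.5998 km/h


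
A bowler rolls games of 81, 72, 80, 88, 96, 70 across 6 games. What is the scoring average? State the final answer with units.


Average = sum / n
Sum = 487
Average = 487 / 6 = 81.1667

81.1667


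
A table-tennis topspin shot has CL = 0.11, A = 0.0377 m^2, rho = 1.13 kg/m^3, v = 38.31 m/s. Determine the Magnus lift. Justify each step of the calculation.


FM = 0.5 * CL * rho * A * v^2
FM = 0.5 * 0.11 * 1.13 * 0.0377 * 38.31^2
v^2 = 1467.6561
FM = 0.5 * 0.11 * 1.13 * 0.0377 * 1467.6561 = 3.4388 N

3.4388 N


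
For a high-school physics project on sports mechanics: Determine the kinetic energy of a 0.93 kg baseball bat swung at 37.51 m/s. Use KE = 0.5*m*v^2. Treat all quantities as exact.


KE = 0.5 * m * v^2
KE = 0.5 * 0.93 * 37.51^2
KE = 0.5 * 0.93 * 1407.0001 = 654.255 J

654.255 J


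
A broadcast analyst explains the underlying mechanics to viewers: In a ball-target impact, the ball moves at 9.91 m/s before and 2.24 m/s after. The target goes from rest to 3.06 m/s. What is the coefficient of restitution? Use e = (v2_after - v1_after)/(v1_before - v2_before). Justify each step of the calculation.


e = (v2_after - v1_after) / (v1_before - v2_before)
Numerator = 3.06 - 2.24 = 0.82
Denominator = 9.91 - 0 = 9.91
e = 0.82 / 9.91 = 0.0827

0.0827


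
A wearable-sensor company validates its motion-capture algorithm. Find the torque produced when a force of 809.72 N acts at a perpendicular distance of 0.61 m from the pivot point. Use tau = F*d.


tau = F * d
tau = 809.72 * 0.61
tau = 493.9292 N*m

493.9292 N*m


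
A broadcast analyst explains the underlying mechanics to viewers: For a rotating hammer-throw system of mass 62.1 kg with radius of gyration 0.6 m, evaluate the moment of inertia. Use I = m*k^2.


I = m * k^2
I = 62.1 * 0.6^2
I = 62.1 * 0.36 = 22.356 kg*m^2

22.356 kg*m^2


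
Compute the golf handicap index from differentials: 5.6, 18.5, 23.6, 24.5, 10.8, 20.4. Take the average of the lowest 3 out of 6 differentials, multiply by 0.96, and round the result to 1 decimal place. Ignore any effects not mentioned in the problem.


All differentials: 5.6, 18.5, 23.6, 24.5, 10.8, 20.4
Sorted: 5.6, 10.8, 18.5, 20.4, 23.6, 24.5
Best 3: 5.6, 10.8, 18.5
Average of best = 34.9 / 3 = 11.6333
Raw index = 11.6333 * 0.96 = 11.168
Handicap index = round(11.168, 1) = 11.2

11.2


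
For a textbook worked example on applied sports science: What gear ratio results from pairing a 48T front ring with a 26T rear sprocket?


GR = front_teeth / rear_teeth
GR = 48 / 26
GR = 1.8462

1.8462


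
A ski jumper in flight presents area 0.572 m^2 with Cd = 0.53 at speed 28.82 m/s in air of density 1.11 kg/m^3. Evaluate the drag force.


Fd = 0.5 * Cd * rho * A * v^2
Fd = 0.5 * 0.53 * 1.11 * 0.572 * 28.82^2
v^2 = 830.5924
Fd = 0.5 * 0.53 * 1.11 * 0.572 * 830.5924 = 139.7503 N

139.7503 N


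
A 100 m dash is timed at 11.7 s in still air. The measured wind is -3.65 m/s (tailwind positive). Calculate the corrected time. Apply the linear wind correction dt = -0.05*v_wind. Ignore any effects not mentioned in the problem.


dt = -0.05 * v_wind = -0.05 * -3.65 = 0.1825 s
t_corrected = t_still + dt = 11.7 + (0.1825)
t_corrected = 11.8825 s

11.8825 s


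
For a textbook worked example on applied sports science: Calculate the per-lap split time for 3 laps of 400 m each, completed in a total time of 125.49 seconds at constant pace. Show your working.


Split time = total_time / n_laps = 125.49 / 3
Split time = 41.83 s per lap

41.83 s


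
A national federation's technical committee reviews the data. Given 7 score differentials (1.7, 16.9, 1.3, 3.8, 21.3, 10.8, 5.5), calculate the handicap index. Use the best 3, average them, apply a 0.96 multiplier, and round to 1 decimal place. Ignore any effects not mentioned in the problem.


All differentials: 1.7, 16.9, 1.3, 3.8, 21.3, 10.8, 5.5
Sorted: 1.3, 1.7, 3.8, 5.5, 10.8, 16.9, 21.3
Best 3: 1.3, 1.7, 3.8
Average of best = 6.8 / 3 = 2.2667
Raw index = 2.2667 * 0.96 = 2.176
Handicap index = round(2.176, 1) = 2.2

2.2


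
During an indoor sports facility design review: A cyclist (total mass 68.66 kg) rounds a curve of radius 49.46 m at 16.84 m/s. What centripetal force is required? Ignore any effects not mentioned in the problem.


Fc = m * v^2 / r
v^2 = 16.84^2 = 283.5856
Fc = 68.66 * 283.5856 / 49.46
Fc = 19470.9873 / 49.46 = 393.6714 N

393.6714 N


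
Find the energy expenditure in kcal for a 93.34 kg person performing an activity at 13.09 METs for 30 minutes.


kcal = MET * mass * time_hr
Convert time: 30 min = 0.5 hr
kcal = 13.09 * 93.34 * 0.5
kcal = 610.9103 kcal

610.9103 kcal


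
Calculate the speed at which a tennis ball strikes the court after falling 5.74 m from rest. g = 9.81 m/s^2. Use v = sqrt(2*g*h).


v = sqrt(2 * g * h)
v = sqrt(2 * 9.81 * 5.74)
v = sqrt(112.6188) = 10.6122 m/s

10.6122 m/s


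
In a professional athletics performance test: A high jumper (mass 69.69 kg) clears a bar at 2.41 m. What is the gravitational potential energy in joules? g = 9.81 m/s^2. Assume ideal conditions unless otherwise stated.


PE = m * g * h
PE = 69.69 * 9.81 * 2.41
PE = 683.6589 * 2.41 = 1647.6179 J

1647.6179 J


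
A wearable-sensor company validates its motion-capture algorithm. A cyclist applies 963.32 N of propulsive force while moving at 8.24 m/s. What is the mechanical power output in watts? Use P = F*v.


P = F * v
P = 963.32 * 8.24
P = 7937.7568 W

7937.7568 W


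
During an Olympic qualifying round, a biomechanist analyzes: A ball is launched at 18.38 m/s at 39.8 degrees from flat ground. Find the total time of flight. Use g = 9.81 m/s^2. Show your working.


T = 2*v*sin(theta)/g
sin(theta) = sin(39.8 deg) = 0.6401
T = 2*18.38*0.6401 / 9.81
T = 23.5304 / 9.81 = 2.3986 s

2.3986 s


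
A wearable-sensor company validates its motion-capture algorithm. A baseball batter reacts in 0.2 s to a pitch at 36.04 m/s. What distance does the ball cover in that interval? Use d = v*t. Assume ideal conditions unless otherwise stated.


d = v * t
d = 36.04 * 0.2
d = 7.208 m

7.208 m


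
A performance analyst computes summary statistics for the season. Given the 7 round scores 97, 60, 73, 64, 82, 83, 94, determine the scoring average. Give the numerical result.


Average = sum / n
Sum = 553
Average = 553 / 7 = 79

79


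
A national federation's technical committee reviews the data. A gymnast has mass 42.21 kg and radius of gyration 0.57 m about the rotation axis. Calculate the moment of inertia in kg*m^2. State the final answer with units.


I = m * k^2
I = 42.21 * 0.57^2
I = 42.21 * 0.3249 = 13.714 kg*m^2

13.714 kg*m^2


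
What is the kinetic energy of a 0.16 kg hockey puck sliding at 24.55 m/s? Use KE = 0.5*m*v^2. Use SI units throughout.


KE = 0.5 * m * v^2
KE = 0.5 * 0.16 * 24.55^2
KE = 0.5 * 0.16 * 602.7025 = 48.2162 J

48.2162 J


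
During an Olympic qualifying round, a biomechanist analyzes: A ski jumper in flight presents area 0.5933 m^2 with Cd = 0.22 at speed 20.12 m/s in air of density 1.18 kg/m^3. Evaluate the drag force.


Fd = 0.5 * Cd * rho * A * v^2
Fd = 0.5 * 0.22 * 1.18 * 0.5933 * 20.12^2
v^2 = 404.8144
Fd = 0.5 * 0.22 * 1.18 * 0.5933 * 404.8144 = 31.1749 N

31.1749 N


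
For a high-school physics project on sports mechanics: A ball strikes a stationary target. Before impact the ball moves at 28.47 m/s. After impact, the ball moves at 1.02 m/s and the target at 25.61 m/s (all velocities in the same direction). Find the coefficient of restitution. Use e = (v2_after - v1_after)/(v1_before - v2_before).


e = (v2_after - v1_after) / (v1_before - v2_before)
Numerator = 25.61 - 1.02 = 24.59
Denominator = 28.47 - 0 = 28.47
e = 24.59 / 28.47 = 0.8637

0.8637


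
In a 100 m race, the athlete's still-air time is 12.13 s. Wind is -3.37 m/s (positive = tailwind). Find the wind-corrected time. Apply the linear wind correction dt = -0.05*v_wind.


dt = -0.05 * v_wind = -0.05 * -3.37 = 0.1685 s
t_corrected = t_still + dt = 12.13 + (0.1685)
t_corrected = 12.2985 s

12.2985 s


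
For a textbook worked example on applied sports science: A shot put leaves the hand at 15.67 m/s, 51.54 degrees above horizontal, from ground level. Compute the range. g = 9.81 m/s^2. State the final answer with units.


R = v^2 * sin(2*theta) / g
Convert angle to radians: theta = 51.54 deg = 0.8995 rad
sin(2*theta) = sin(1.7991) = 0.9741
R = 15.67^2 * 0.9741 / 9.81
R = 245.5489 * 0.9741 / 9.81 = 24.3811 m

24.3811 m


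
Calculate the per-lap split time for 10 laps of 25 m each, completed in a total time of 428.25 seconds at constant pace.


Split time = total_time / n_laps = 428.25 / 10
Split time = 42.825 s per lap

42.825 s


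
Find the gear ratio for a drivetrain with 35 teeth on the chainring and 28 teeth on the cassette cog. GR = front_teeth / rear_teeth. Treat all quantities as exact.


GR = front_teeth / rear_teeth
GR = 35 / 28
GR = 1.25

1.25


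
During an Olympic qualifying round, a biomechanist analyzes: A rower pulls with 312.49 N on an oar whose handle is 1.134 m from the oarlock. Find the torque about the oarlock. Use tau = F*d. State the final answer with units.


tau = F * d
tau = 312.49 * 1.134
tau = 354.3637 N*m

354.3637 N*m


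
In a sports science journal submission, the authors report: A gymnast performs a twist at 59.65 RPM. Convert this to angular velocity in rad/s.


omega = RPM * 2 * pi / 60
omega = 59.65 * 2 * 3.14159 / 60
omega = 374.792 / 60 = 6.2465 rad/s

6.2465 rad/s


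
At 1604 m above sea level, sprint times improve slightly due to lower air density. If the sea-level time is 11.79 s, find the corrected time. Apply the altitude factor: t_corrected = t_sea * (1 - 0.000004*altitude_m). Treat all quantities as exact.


Correction factor = 1 - 0.000004 * 1604 = 0.993584
t_corrected = t_sea * factor = 11.79 * 0.993584
t_corrected = 11.7144 s

11.7144 s


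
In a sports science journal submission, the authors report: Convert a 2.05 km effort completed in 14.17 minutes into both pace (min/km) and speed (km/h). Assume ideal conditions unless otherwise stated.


Pace = time / distance = 14.17 min / 2.05 km = 6.9122 min/km
Speed = distance / time_in_hours = 2.05 / 0.2362 hr
Speed = 8.6803 km/h

6.9122 min/km, 8.6803 km/h


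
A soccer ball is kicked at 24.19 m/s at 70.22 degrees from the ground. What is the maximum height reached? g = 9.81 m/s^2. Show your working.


H = (v*sin(theta))^2 / (2*g)
vy = v*sin(theta) = 24.19 * sin(70.22 deg) = 22.7628 m/s
H = vy^2 / (2*g) = 518.1435 / (2*9.81)
H = 518.1435 / 19.62 = 26.4089 m

26.4089 m


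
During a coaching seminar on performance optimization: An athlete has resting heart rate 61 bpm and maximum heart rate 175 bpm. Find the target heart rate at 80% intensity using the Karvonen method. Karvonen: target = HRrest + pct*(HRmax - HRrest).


Target = HRrest + pct*(HRmax - HRrest)
Heart rate reserve = HRmax - HRrest = 175 - 61 = 114 bpm
Fraction = 80% = 0.8
Target = 61 + 0.8 * 114
Target = 61 + 91.2 = 152.2 bpm

152.2 bpm


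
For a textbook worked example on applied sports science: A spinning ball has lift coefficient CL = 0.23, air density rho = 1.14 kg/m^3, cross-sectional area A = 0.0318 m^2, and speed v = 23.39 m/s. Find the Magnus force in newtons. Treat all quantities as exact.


FM = 0.5 * CL * rho * A * v^2
FM = 0.5 * 0.23 * 1.14 * 0.0318 * 23.39^2
v^2 = 547.0921
FM = 0.5 * 0.23 * 1.14 * 0.0318 * 547.0921 = 2.2808 N

2.2808 N


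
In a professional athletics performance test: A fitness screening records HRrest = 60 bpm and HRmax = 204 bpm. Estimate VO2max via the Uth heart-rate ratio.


VO2max = 15.3 * HRmax / HRrest
VO2max = 15.3 * 204 / 60
VO2max = 3121.2 / 60 = 52.02 mL/kg/min

52.02 mL/kg/min


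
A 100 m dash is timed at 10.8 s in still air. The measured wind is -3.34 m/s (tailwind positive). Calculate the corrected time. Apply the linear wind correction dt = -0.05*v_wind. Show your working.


dt = -0.05 * v_wind = -0.05 * -3.34 = 0.167 s
t_corrected = t_still + dt = 10.8 + (0.167)
t_corrected = 10.967 s

10.967 s


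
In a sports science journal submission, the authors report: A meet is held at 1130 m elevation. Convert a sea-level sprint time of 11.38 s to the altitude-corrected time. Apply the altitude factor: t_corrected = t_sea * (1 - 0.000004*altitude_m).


Correction factor = 1 - 0.000004 * 1130 = 0.99548
t_corrected = t_sea * factor = 11.38 * 0.99548
t_corrected = 11.3286 s

11.3286 s


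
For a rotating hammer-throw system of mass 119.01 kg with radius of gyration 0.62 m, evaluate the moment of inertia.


I = m * k^2
I = 119.01 * 0.62^2
I = 119.01 * 0.3844 = 45.7474 kg*m^2

45.7474 kg*m^2


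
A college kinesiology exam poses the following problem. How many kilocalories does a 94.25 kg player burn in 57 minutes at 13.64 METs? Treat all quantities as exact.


kcal = MET * mass * time_hr
Convert time: 57 min = 0.95 hr
kcal = 13.64 * 94.25 * 0.95
kcal = 1221.2915 kcal

1221.2915 kcal


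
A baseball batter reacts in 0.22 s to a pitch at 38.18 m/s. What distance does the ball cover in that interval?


d = v * t
d = 38.18 * 0.22
d = 8.3996 m

8.3996 m


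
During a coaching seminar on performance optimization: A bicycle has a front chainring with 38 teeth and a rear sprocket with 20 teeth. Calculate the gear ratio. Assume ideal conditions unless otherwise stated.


GR = front_teeth / rear_teeth
GR = 38 / 20
GR = 1.9

1.9


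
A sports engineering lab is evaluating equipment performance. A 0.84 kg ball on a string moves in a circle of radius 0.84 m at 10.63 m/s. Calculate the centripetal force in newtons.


Fc = m * v^2 / r
v^2 = 10.63^2 = 112.9969
Fc = 0.84 * 112.9969 / 0.84
Fc = 94.9174 / 0.84 = 112.9969 N

112.9969 N


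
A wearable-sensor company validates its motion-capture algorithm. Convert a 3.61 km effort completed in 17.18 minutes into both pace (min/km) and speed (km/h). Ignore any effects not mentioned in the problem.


Pace = time / distance = 17.18 min / 3.61 km = 4.759 min/km
Speed = distance / time_in_hours = 3.61 / 0.2863 hr
Speed = 12.6077 km/h

4.759 min/km, 12.6077 km/h


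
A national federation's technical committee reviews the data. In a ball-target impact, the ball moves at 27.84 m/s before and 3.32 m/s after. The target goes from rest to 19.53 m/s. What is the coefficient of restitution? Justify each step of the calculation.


e = (v2_after - v1_after) / (v1_before - v2_before)
Numerator = 19.53 - 3.32 = 16.21
Denominator = 27.84 - 0 = 27.84
e = 16.21 / 27.84 = 0.5823

0.5823


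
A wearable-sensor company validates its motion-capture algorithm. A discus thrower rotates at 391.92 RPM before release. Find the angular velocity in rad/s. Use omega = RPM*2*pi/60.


omega = RPM * 2 * pi / 60
omega = 391.92 * 2 * 3.14159 / 60
omega = 2462.506 / 60 = 41.0418 rad/s

41.0418 rad/s


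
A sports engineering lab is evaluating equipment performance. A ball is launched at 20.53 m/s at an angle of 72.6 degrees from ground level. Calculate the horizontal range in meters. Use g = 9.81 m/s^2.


R = v^2 * sin(2*theta) / g
Convert angle to radians: theta = 72.6 deg = 1.2671 rad
sin(2*theta) = sin(2.5342) = 0.5707
R = 20.53^2 * 0.5707 / 9.81
R = 421.4809 * 0.5707 / 9.81 = 24.5204 m

24.5204 m


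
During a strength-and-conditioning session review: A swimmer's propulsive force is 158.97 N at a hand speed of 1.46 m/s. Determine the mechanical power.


P = F * v
P = 158.97 * 1.46
P = 232.0962 W

232.0962 W


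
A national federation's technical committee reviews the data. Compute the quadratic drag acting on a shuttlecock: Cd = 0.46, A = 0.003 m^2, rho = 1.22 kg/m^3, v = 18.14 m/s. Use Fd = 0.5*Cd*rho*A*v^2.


Fd = 0.5 * Cd * rho * A * v^2
Fd = 0.5 * 0.46 * 1.22 * 0.003 * 18.14^2
v^2 = 329.0596
Fd = 0.5 * 0.46 * 1.22 * 0.003 * 329.0596 = 0.277 N

0.277 N


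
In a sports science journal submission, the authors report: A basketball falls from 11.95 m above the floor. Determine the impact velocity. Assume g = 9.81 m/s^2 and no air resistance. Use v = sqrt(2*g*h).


v = sqrt(2 * g * h)
v = sqrt(2 * 9.81 * 11.95)
v = sqrt(234.459) = 15.3121 m/s

15.3121 m/s


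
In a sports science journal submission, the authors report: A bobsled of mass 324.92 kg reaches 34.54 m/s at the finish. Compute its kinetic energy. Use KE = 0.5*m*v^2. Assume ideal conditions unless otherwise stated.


KE = 0.5 * m * v^2
KE = 0.5 * 324.92 * 34.54^2
KE = 0.5 * 324.92 * 1193.0116 = 193816.6645 J

193816.6645 J


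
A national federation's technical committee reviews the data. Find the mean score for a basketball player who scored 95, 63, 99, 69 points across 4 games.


Average = sum / n
Sum = 326
Average = 326 / 4 = 81.5

81.5


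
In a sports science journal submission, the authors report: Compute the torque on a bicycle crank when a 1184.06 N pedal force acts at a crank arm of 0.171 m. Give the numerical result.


tau = F * d
tau = 1184.06 * 0.171
tau = 202.4743 N*m

202.4743 N*m


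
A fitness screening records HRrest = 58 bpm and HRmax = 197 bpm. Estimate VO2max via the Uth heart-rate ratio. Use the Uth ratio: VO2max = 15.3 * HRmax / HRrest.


VO2max = 15.3 * HRmax / HRrest
VO2max = 15.3 * 197 / 58
VO2max = 3014.1 / 58 = 51.9672 mL/kg/min

51.9672 mL/kg/min


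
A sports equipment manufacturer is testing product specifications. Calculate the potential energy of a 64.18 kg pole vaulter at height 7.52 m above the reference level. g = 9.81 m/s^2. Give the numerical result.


PE = m * g * h
PE = 64.18 * 9.81 * 7.52
PE = 629.6058 * 7.52 = 4734.6356 J

4734.6356 J


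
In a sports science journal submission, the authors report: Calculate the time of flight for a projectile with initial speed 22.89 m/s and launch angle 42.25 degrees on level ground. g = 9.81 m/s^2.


T = 2*v*sin(theta)/g
sin(theta) = sin(42.25 deg) = 0.6724
T = 2*22.89*0.6724 / 9.81
T = 30.781 / 9.81 = 3.1377 s

3.1377 s


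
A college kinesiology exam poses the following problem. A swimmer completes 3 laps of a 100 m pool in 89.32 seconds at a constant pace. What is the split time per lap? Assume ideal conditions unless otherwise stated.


Split time = total_time / n_laps = 89.32 / 3
Split time = 29.7733 s per lap

29.7733 s


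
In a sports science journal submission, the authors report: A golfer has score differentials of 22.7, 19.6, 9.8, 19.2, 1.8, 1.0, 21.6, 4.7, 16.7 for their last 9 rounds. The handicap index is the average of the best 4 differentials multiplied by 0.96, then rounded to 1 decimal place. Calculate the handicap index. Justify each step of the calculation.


All differentials: 22.7, 19.6, 9.8, 19.2, 1.8, 1.0, 21.6, 4.7, 16.7
Sorted: 1.0, 1.8, 4.7, 9.8, 16.7, 19.2, 19.6, 21.6, 22.7
Best 4: 1.0, 1.8, 4.7, 9.8
Average of best = 17.3 / 4 = 4.325
Raw index = 4.325 * 0.96 = 4.152
Handicap index = round(4.152, 1) = 4.2

4.2


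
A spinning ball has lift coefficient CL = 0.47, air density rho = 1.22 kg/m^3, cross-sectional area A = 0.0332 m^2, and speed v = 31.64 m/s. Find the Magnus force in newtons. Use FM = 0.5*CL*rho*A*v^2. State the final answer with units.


FM = 0.5 * CL * rho * A * v^2
FM = 0.5 * 0.47 * 1.22 * 0.0332 * 31.64^2
v^2 = 1001.0896
FM = 0.5 * 0.47 * 1.22 * 0.0332 * 1001.0896 = 9.5288 N

9.5288 N


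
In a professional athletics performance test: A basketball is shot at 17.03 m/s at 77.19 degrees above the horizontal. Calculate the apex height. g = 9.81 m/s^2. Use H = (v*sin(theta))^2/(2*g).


H = (v*sin(theta))^2 / (2*g)
vy = v*sin(theta) = 17.03 * sin(77.19 deg) = 16.6061 m/s
H = vy^2 / (2*g) = 275.7637 / (2*9.81)
H = 275.7637 / 19.62 = 14.0552 m

14.0552 m


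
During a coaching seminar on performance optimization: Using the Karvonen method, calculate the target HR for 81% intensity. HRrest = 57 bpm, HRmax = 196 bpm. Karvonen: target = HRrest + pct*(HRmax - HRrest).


Target = HRrest + pct*(HRmax - HRrest)
Heart rate reserve = HRmax - HRrest = 196 - 57 = 139 bpm
Fraction = 81% = 0.81
Target = 57 + 0.81 * 139
Target = 57 + 112.59 = 169.59 bpm

169.59 bpm


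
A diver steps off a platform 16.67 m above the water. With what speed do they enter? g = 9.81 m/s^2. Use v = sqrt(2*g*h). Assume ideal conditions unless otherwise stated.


v = sqrt(2 * g * h)
v = sqrt(2 * 9.81 * 16.67)
v = sqrt(327.0654) = 18.0849 m/s

18.0849 m/s


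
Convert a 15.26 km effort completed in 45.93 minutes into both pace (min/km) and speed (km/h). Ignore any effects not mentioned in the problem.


Pace = time / distance = 45.93 min / 15.26 km = 3.0098 min/km
Speed = distance / time_in_hours = 15.26 / 0.7655 hr
Speed = 19.9347 km/h

3.0098 min/km, 19.9347 km/h


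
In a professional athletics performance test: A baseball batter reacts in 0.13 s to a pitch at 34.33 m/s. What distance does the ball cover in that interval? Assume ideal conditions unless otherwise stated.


d = v * t
d = 34.33 * 0.13
d = 4.4629 m

4.4629 m


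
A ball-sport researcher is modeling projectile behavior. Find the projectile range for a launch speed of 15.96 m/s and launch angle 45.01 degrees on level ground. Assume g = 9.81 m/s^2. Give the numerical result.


R = v^2 * sin(2*theta) / g
Convert angle to radians: theta = 45.01 deg = 0.7856 rad
sin(2*theta) = sin(1.5711) = 1
R = 15.96^2 * 1 / 9.81
R = 254.7216 * 1 / 9.81 = 25.9655 m

25.9655 m


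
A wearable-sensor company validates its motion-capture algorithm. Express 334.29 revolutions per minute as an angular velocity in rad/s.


omega = RPM * 2 * pi / 60
omega = 334.29 * 2 * 3.14159 / 60
omega = 2100.406 / 60 = 35.0068 rad/s

35.0068 rad/s


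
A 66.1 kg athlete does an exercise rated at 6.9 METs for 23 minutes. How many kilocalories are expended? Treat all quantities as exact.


kcal = MET * mass * time_hr
Convert time: 23 min = 0.3833 hr
kcal = 6.9 * 66.1 * 0.3833
kcal = 174.8345 kcal

174.8345 kcal


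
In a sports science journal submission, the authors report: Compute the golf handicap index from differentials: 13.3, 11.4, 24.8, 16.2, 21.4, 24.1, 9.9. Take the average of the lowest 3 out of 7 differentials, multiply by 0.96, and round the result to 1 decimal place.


All differentials: 13.3, 11.4, 24.8, 16.2, 21.4, 24.1, 9.9
Sorted: 9.9, 11.4, 13.3, 16.2, 21.4, 24.1, 24.8
Best 3: 9.9, 11.4, 13.3
Average of best = 34.6 / 3 = 11.5333
Raw index = 11.5333 * 0.96 = 11.072
Handicap index = round(11.072, 1) = 11.1

11.1


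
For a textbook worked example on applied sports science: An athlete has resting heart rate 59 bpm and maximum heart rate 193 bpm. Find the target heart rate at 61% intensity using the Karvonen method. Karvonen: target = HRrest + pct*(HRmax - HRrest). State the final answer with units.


Target = HRrest + pct*(HRmax - HRrest)
Heart rate reserve = HRmax - HRrest = 193 - 59 = 134 bpm
Fraction = 61% = 0.61
Target = 59 + 0.61 * 134
Target = 59 + 81.74 = 140.74 bpm

140.74 bpm


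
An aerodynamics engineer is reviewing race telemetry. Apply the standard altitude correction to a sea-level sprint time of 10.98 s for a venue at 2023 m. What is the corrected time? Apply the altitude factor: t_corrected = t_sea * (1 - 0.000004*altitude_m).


Correction factor = 1 - 0.000004 * 2023 = 0.991908
t_corrected = t_sea * factor = 10.98 * 0.991908
t_corrected = 10.8911 s

10.8911 s


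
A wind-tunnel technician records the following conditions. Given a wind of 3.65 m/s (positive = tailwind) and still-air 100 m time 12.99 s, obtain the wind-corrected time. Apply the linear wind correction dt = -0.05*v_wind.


dt = -0.05 * v_wind = -0.05 * 3.65 = -0.1825 s
t_corrected = t_still + dt = 12.99 + (-0.1825)
t_corrected = 12.8075 s

12.8075 s


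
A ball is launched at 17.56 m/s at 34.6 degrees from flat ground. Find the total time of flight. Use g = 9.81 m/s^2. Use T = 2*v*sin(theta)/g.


T = 2*v*sin(theta)/g
sin(theta) = sin(34.6 deg) = 0.5678
T = 2*17.56*0.5678 / 9.81
T = 19.9427 / 9.81 = 2.0329 s

2.0329 s


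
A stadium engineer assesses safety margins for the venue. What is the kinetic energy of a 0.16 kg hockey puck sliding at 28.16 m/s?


KE = 0.5 * m * v^2
KE = 0.5 * 0.16 * 28.16^2
KE = 0.5 * 0.16 * 792.9856 = 63.4388 J

63.4388 J


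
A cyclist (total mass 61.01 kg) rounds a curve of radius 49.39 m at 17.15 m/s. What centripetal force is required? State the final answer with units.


Fc = m * v^2 / r
v^2 = 17.15^2 = 294.1225
Fc = 61.01 * 294.1225 / 49.39
Fc = 17944.4137 / 49.39 = 363.3208 N

363.3208 N


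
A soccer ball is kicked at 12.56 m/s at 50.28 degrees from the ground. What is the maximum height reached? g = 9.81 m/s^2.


H = (v*sin(theta))^2 / (2*g)
vy = v*sin(theta) = 12.56 * sin(50.28 deg) = 9.6609 m/s
H = vy^2 / (2*g) = 93.3322 / (2*9.81)
H = 93.3322 / 19.62 = 4.757 m

4.757 m


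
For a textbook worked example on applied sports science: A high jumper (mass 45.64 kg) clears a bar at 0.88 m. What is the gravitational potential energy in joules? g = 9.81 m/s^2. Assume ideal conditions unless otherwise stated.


PE = m * g * h
PE = 45.64 * 9.81 * 0.88
PE = 447.7284 * 0.88 = 394.001 J

394.001 J


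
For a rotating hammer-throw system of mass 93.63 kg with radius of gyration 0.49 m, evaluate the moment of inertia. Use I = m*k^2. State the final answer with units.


I = m * k^2
I = 93.63 * 0.49^2
I = 93.63 * 0.2401 = 22.4806 kg*m^2

22.4806 kg*m^2


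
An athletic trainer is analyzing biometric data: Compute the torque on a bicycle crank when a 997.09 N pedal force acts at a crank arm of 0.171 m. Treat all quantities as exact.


tau = F * d
tau = 997.09 * 0.171
tau = 170.5024 N*m

170.5024 N*m


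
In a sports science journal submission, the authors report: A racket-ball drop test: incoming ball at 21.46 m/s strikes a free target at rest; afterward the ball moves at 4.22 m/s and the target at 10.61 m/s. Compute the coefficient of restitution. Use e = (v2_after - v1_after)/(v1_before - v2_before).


e = (v2_after - v1_after) / (v1_before - v2_before)
Numerator = 10.61 - 4.22 = 6.39
Denominator = 21.46 - 0 = 21.46
e = 6.39 / 21.46 = 0.2978

0.2978


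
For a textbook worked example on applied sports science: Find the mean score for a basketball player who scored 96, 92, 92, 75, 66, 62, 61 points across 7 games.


Average = sum / n
Sum = 544
Average = 544 / 7 = 77.7143

77.7143


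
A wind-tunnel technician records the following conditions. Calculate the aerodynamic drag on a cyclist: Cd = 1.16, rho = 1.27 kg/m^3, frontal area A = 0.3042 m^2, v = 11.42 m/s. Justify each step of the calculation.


Fd = 0.5 * Cd * rho * A * v^2
Fd = 0.5 * 1.16 * 1.27 * 0.3042 * 11.42^2
v^2 = 130.4164
Fd = 0.5 * 1.16 * 1.27 * 0.3042 * 130.4164 = 29.2229 N

29.2229 N


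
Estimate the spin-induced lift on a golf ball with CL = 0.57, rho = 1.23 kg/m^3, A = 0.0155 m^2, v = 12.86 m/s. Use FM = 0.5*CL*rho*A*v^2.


FM = 0.5 * CL * rho * A * v^2
FM = 0.5 * 0.57 * 1.23 * 0.0155 * 12.86^2
v^2 = 165.3796
FM = 0.5 * 0.57 * 1.23 * 0.0155 * 165.3796 = 0.8986 N

0.8986 N


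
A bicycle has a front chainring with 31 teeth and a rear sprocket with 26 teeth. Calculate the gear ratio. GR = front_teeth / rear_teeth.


GR = front_teeth / rear_teeth
GR = 31 / 26
GR = 1.1923

1.1923


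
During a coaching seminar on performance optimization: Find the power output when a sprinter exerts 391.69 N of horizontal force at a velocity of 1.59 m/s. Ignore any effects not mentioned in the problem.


P = F * v
P = 391.69 * 1.59
P = 622.7871 W

622.7871 W
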